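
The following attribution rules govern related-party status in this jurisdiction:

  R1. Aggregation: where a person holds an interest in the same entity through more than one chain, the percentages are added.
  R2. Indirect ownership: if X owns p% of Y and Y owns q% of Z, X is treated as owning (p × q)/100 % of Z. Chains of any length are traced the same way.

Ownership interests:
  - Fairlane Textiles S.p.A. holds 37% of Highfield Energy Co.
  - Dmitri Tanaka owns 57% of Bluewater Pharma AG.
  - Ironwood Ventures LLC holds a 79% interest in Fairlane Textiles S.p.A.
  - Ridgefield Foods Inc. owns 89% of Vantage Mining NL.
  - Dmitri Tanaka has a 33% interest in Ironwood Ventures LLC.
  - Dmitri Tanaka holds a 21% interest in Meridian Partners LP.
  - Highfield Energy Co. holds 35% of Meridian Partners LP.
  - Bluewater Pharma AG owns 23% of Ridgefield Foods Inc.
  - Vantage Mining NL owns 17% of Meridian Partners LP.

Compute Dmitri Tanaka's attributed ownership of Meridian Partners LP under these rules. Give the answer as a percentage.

26.359608%

Chain via Ironwood Ventures LLC → Fairlane Textiles S.p.A. → Highfield Energy Co. (R2): 33% × 79% × 37% × 35% = 3.376065% of Meridian Partners LP.
Chain via Bluewater Pharma AG → Ridgefield Foods Inc. → Vantage Mining NL (R2): 57% × 23% × 89% × 17% = 1.983543% of Meridian Partners LP.
Direct interest in Meridian Partners LP: 21%.
Aggregating (R1): 3.376065% + 1.983543% + 21% = 26.359608%.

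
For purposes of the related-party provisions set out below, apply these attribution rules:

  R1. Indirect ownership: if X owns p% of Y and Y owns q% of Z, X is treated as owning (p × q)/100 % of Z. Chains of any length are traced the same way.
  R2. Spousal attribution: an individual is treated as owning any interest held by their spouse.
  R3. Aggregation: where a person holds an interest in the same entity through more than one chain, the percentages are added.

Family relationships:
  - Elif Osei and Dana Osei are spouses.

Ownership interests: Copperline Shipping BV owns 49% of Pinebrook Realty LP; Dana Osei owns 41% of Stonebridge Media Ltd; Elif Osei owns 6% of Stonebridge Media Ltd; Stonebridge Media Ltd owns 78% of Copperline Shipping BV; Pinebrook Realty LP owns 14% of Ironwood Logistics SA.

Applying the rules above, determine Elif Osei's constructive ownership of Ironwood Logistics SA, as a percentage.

2.514876%

By spousal attribution (R2), Elif Osei is treated as also owning Dana Osei's interest in Stonebridge Media Ltd, giving 6% + 41% = 47%.
Chain via Stonebridge Media Ltd → Copperline Shipping BV → Pinebrook Realty LP (R1): 47% × 78% × 49% × 14% = 2.514876% of Ironwood Logistics SA.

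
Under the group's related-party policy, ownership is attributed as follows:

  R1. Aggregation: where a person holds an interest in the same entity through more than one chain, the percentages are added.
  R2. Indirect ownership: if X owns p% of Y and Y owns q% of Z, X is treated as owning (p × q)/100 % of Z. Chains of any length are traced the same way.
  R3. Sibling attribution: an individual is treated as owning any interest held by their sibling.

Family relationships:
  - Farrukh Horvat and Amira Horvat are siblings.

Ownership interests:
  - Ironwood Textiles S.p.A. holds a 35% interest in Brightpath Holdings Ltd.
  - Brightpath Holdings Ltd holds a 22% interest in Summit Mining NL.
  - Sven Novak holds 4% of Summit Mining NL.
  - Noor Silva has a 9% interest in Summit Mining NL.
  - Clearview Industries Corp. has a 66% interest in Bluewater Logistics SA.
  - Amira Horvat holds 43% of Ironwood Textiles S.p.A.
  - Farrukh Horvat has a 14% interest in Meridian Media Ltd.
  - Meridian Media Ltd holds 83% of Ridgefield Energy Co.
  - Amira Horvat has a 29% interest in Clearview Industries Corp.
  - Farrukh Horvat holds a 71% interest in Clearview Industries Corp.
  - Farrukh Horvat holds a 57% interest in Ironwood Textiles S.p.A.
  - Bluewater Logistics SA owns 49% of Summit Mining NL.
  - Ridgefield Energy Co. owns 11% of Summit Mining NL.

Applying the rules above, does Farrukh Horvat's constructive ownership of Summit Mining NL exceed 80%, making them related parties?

No

By sibling attribution (R3), Farrukh Horvat is treated as also owning Amira Horvat's interest in Ironwood Textiles S.p.A, giving 57% + 43% = 100%.
By sibling attribution (R3), Farrukh Horvat is treated as also owning Amira Horvat's interest in Clearview Industries Corp, giving 71% + 29% = 100%.
Chain via Ironwood Textiles S.p.A. → Brightpath Holdings Ltd (R2): 100% × 35% × 22% = 7.7% of Summit Mining NL.
Chain via Meridian Media Ltd → Ridgefield Energy Co. (R2): 14% × 83% × 11% = 1.2782% of Summit Mining NL.
Chain via Clearview Industries Corp. → Bluewater Logistics SA (R2): 100% × 66% × 49% = 32.34% of Summit Mining NL.
Aggregating (R1): 7.7% + 1.2782% + 32.34% = 41.3182%.
41.3182% does not exceed the 80% threshold, so Farrukh is not a related party to Summit Mining NL.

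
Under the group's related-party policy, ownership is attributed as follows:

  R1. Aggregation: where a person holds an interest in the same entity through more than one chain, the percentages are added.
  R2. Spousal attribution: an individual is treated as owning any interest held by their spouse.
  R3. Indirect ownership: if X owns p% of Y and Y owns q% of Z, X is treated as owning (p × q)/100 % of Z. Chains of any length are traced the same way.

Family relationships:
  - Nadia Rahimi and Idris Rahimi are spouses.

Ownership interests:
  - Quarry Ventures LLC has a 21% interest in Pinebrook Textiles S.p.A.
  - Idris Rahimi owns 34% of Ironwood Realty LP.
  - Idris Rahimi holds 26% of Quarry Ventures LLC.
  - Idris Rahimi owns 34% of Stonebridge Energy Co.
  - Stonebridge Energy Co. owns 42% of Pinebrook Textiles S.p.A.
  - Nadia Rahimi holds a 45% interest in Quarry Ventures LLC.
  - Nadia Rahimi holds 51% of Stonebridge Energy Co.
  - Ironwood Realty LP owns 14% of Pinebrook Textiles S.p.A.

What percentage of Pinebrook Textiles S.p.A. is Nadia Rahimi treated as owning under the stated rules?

By spousal attribution (R2), Nadia Rahimi is treated as also owning Idris Rahimi's interest in Quarry Ventures LLC, giving 45% + 26% = 71%.
By spousal attribution (R2), Nadia Rahimi is treated as also owning Idris Rahimi's interest in Stonebridge Energy Co, giving 51% + 34% = 85%.
By spousal attribution (R2), Nadia Rahimi is treated as owning Idris Rahimi's 34% interest in Ironwood Realty LP.
Chain via Quarry Ventures LLC (R3): 71% × 21% = 14.91% of Pinebrook Textiles S.p.A.
Chain via Stonebridge Energy Co. (R3): 85% × 42% = 35.7% of Pinebrook Textiles S.p.A.
Chain via Ironwood Realty LP (R3): 34% × 14% = 4.76% of Pinebrook Textiles S.p.A.
Aggregating (R1): 14.91% + 35.7% + 4.76% = 55.37%.

55.37%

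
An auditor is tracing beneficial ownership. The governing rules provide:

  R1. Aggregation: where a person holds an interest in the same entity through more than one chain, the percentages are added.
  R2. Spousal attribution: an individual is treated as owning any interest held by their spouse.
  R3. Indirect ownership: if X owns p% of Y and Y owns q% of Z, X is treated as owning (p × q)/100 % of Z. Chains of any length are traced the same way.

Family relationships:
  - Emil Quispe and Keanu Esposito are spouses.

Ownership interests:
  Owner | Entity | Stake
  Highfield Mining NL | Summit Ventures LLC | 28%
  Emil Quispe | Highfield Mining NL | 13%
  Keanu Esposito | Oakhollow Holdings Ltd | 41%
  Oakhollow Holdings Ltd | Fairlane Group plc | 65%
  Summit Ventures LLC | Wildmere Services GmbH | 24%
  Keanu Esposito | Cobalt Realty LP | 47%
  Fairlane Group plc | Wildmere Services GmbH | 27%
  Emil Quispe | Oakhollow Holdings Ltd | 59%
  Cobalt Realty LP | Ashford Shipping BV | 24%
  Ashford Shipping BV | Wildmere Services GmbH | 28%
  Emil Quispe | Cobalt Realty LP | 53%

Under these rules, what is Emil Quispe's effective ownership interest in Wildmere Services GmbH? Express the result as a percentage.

25.1436%

By spousal attribution (R2), Emil Quispe is treated as also owning Keanu Esposito's interest in Oakhollow Holdings Ltd, giving 59% + 41% = 100%.
By spousal attribution (R2), Emil Quispe is treated as also owning Keanu Esposito's interest in Cobalt Realty LP, giving 53% + 47% = 100%.
Chain via Oakhollow Holdings Ltd → Fairlane Group plc (R3): 100% × 65% × 27% = 17.55% of Wildmere Services GmbH.
Chain via Cobalt Realty LP → Ashford Shipping BV (R3): 100% × 24% × 28% = 6.72% of Wildmere Services GmbH.
Chain via Highfield Mining NL → Summit Ventures LLC (R3): 13% × 28% × 24% = 0.8736% of Wildmere Services GmbH.
Aggregating (R1): 17.55% + 6.72% + 0.8736% = 25.1436%.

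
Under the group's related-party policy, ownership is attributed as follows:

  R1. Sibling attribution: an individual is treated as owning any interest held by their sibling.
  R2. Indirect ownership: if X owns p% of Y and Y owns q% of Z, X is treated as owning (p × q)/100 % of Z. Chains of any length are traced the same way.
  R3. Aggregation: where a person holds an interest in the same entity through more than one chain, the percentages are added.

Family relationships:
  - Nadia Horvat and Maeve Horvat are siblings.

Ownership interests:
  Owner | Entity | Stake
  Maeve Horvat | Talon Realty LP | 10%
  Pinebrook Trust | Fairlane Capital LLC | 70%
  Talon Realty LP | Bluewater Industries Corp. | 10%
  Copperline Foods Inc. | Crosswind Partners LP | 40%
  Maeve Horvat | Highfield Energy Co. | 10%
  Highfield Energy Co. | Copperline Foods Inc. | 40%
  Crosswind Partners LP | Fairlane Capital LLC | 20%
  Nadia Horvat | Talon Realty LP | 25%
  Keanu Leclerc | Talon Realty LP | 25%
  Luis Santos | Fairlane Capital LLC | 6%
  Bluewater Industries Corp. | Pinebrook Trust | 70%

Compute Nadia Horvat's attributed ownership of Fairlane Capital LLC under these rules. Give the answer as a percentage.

2.035%

By sibling attribution (R1), Nadia Horvat is treated as also owning Maeve Horvat's interest in Talon Realty LP, giving 25% + 10% = 35%.
By sibling attribution (R1), Nadia Horvat is treated as owning Maeve Horvat's 10% interest in Highfield Energy Co.
Chain via Talon Realty LP → Bluewater Industries Corp. → Pinebrook Trust (R2): 35% × 10% × 70% × 70% = 1.715% of Fairlane Capital LLC.
Chain via Highfield Energy Co. → Copperline Foods Inc. → Crosswind Partners LP (R2): 10% × 40% × 40% × 20% = 0.32% of Fairlane Capital LLC.
Aggregating (R3): 1.715% + 0.32% = 2.035%.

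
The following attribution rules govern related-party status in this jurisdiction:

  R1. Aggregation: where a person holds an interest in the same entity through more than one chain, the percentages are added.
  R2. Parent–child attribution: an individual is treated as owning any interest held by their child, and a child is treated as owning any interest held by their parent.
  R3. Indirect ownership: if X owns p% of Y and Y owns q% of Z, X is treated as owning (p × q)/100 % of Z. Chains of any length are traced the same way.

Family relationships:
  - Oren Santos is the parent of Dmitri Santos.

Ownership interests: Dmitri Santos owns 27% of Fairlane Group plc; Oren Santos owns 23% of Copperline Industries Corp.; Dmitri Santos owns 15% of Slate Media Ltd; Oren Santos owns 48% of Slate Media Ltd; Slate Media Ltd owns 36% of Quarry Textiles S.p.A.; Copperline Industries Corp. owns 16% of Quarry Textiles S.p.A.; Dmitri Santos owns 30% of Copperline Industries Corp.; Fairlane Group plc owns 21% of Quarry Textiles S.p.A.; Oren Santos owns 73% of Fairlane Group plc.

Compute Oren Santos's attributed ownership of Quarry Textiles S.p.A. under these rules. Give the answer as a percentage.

52.16%

By parent–child attribution (R2), Oren Santos is treated as also owning Dmitri Santos's interest in Copperline Industries Corp, giving 23% + 30% = 53%.
By parent–child attribution (R2), Oren Santos is treated as also owning Dmitri Santos's interest in Fairlane Group plc, giving 73% + 27% = 100%.
By parent–child attribution (R2), Oren Santos is treated as also owning Dmitri Santos's interest in Slate Media Ltd, giving 48% + 15% = 63%.
Chain via Copperline Industries Corp. (R3): 53% × 16% = 8.48% of Quarry Textiles S.p.A.
Chain via Fairlane Group plc (R3): 100% × 21% = 21% of Quarry Textiles S.p.A.
Chain via Slate Media Ltd (R3): 63% × 36% = 22.68% of Quarry Textiles S.p.A.
Aggregating (R1): 8.48% + 21% + 22.68% = 52.16%.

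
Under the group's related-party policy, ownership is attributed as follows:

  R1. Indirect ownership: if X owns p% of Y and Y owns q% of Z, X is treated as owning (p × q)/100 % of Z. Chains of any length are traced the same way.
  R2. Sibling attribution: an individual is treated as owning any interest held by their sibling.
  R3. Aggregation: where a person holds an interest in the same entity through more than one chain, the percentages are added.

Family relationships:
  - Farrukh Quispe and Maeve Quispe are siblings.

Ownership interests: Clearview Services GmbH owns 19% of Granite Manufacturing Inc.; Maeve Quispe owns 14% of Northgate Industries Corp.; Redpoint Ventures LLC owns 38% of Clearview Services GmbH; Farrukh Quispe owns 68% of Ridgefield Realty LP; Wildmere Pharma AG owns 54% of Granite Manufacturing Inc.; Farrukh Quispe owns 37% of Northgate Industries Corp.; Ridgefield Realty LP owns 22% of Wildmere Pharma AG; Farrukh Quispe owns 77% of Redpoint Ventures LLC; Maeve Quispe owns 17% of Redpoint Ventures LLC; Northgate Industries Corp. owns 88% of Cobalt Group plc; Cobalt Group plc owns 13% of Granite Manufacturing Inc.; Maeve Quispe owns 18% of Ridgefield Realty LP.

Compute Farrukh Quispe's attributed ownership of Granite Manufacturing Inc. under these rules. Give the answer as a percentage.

By sibling attribution (R2), Farrukh Quispe is treated as also owning Maeve Quispe's interest in Ridgefield Realty LP, giving 68% + 18% = 86%.
By sibling attribution (R2), Farrukh Quispe is treated as also owning Maeve Quispe's interest in Redpoint Ventures LLC, giving 77% + 17% = 94%.
By sibling attribution (R2), Farrukh Quispe is treated as also owning Maeve Quispe's interest in Northgate Industries Corp, giving 37% + 14% = 51%.
Chain via Ridgefield Realty LP → Wildmere Pharma AG (R1): 86% × 22% × 54% = 10.2168% of Granite Manufacturing Inc.
Chain via Redpoint Ventures LLC → Clearview Services GmbH (R1): 94% × 38% × 19% = 6.7868% of Granite Manufacturing Inc.
Chain via Northgate Industries Corp. → Cobalt Group plc (R1): 51% × 88% × 13% = 5.8344% of Granite Manufacturing Inc.
Aggregating (R3): 10.2168% + 6.7868% + 5.8344% = 22.838%.

22.838%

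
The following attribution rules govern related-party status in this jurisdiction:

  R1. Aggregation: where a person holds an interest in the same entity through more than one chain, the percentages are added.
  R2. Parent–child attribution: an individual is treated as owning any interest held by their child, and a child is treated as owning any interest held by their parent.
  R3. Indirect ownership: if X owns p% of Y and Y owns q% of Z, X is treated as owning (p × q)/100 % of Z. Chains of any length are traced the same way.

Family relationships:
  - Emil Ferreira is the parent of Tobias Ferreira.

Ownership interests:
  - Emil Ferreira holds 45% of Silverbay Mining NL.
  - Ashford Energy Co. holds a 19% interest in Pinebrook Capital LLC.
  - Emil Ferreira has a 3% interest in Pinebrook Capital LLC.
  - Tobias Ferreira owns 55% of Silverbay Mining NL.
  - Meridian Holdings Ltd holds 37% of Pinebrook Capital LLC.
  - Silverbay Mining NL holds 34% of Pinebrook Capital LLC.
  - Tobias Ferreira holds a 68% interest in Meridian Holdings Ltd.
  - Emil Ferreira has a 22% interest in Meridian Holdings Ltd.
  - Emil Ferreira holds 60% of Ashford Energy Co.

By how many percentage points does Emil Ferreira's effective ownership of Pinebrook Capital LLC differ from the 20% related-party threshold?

61.7

By parent–child attribution (R2), Emil Ferreira is treated as also owning Tobias Ferreira's interest in Silverbay Mining NL, giving 45% + 55% = 100%.
By parent–child attribution (R2), Emil Ferreira is treated as also owning Tobias Ferreira's interest in Meridian Holdings Ltd, giving 22% + 68% = 90%.
Chain via Silverbay Mining NL (R3): 100% × 34% = 34% of Pinebrook Capital LLC.
Chain via Ashford Energy Co. (R3): 60% × 19% = 11.4% of Pinebrook Capital LLC.
Chain via Meridian Holdings Ltd (R3): 90% × 37% = 33.3% of Pinebrook Capital LLC.
Direct interest in Pinebrook Capital LLC: 3%.
Aggregating (R1): 34% + 11.4% + 33.3% + 3% = 81.7%.
81.7% exceeds the 20% threshold by 61.7 percentage points.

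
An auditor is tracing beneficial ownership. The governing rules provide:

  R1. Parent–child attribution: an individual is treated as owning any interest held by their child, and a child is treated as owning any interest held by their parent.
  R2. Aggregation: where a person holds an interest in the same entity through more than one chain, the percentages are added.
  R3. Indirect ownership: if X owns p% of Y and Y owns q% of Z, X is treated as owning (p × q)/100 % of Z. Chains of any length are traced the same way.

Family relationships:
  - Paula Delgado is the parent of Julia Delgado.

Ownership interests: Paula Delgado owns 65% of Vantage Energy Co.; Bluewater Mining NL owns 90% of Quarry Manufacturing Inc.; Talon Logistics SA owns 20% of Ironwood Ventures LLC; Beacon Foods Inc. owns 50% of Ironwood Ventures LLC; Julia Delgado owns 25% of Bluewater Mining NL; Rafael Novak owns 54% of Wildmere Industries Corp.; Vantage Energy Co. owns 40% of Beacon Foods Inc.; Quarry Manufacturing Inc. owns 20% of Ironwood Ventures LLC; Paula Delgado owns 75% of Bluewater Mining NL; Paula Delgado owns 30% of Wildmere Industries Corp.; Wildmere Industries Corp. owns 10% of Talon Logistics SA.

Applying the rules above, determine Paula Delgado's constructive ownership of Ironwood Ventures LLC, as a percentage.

31.6%

By parent–child attribution (R1), Paula Delgado is treated as also owning Julia Delgado's interest in Bluewater Mining NL, giving 75% + 25% = 100%.
Chain via Wildmere Industries Corp. → Talon Logistics SA (R3): 30% × 10% × 20% = 0.6% of Ironwood Ventures LLC.
Chain via Vantage Energy Co. → Beacon Foods Inc. (R3): 65% × 40% × 50% = 13% of Ironwood Ventures LLC.
Chain via Bluewater Mining NL → Quarry Manufacturing Inc. (R3): 100% × 90% × 20% = 18% of Ironwood Ventures LLC.
Aggregating (R2): 0.6% + 13% + 18% = 31.6%.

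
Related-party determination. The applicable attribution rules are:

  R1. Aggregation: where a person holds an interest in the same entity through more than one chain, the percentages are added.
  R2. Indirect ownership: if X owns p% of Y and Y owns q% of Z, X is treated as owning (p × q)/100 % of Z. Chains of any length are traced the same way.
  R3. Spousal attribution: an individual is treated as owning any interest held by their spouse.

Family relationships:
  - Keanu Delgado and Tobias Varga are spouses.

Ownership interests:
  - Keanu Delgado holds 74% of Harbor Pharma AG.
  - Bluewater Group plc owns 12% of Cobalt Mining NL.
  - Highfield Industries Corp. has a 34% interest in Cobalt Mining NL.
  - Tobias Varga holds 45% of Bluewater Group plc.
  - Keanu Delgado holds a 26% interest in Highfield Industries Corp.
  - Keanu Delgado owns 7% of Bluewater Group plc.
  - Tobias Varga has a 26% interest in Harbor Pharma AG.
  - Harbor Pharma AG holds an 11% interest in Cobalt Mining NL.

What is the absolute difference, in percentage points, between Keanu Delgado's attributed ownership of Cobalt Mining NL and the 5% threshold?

By spousal attribution (R3), Keanu Delgado is treated as also owning Tobias Varga's interest in Bluewater Group plc, giving 7% + 45% = 52%.
By spousal attribution (R3), Keanu Delgado is treated as also owning Tobias Varga's interest in Harbor Pharma AG, giving 74% + 26% = 100%.
Chain via Bluewater Group plc (R2): 52% × 12% = 6.24% of Cobalt Mining NL.
Chain via Highfield Industries Corp. (R2): 26% × 34% = 8.84% of Cobalt Mining NL.
Chain via Harbor Pharma AG (R2): 100% × 11% = 11% of Cobalt Mining NL.
Aggregating (R1): 6.24% + 8.84% + 11% = 26.08%.
26.08% exceeds the 5% threshold by 21.08 percentage points.

21.08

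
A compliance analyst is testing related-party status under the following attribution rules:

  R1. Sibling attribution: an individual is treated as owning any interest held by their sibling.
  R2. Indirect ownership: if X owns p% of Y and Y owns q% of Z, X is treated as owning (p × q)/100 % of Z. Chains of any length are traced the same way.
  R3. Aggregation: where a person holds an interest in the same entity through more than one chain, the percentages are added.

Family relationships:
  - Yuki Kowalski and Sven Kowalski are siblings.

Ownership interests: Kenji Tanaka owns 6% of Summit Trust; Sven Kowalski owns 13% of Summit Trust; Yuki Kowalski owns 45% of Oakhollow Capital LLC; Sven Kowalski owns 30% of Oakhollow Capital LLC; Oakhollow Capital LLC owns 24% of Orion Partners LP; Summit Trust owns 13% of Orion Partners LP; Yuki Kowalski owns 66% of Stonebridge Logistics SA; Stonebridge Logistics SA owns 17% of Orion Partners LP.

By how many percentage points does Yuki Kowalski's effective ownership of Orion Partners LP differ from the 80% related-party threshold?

By sibling attribution (R1), Yuki Kowalski is treated as also owning Sven Kowalski's interest in Oakhollow Capital LLC, giving 45% + 30% = 75%.
By sibling attribution (R1), Yuki Kowalski is treated as owning Sven Kowalski's 13% interest in Summit Trust.
Chain via Oakhollow Capital LLC (R2): 75% × 24% = 18% of Orion Partners LP.
Chain via Stonebridge Logistics SA (R2): 66% × 17% = 11.22% of Orion Partners LP.
Chain via Summit Trust (R2): 13% × 13% = 1.69% of Orion Partners LP.
Aggregating (R3): 18% + 11.22% + 1.69% = 30.91%.
30.91% falls short of the 80% threshold by 49.09 percentage points.

49.09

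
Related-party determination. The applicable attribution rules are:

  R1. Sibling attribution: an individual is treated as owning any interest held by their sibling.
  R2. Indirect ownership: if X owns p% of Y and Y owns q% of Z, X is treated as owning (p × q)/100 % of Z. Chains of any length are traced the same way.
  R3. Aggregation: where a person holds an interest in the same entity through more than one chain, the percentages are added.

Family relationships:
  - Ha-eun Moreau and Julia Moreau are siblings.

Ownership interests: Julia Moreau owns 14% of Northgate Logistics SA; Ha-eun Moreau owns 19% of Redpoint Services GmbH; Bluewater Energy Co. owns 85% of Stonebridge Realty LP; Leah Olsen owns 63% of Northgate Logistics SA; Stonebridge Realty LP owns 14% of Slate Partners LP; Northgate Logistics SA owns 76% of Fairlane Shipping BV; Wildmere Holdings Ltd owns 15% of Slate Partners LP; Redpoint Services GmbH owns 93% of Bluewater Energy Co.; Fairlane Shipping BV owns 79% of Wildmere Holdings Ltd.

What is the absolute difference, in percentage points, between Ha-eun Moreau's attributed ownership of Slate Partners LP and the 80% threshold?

By sibling attribution (R1), Ha-eun Moreau is treated as owning Julia Moreau's 14% interest in Northgate Logistics SA.
Chain via Redpoint Services GmbH → Bluewater Energy Co. → Stonebridge Realty LP (R2): 19% × 93% × 85% × 14% = 2.10273% of Slate Partners LP.
Chain via Northgate Logistics SA → Fairlane Shipping BV → Wildmere Holdings Ltd (R2): 14% × 76% × 79% × 15% = 1.26084% of Slate Partners LP.
Aggregating (R3): 2.10273% + 1.26084% = 3.36357%.
3.36357% falls short of the 80% threshold by 76.63643 percentage points.

76.63643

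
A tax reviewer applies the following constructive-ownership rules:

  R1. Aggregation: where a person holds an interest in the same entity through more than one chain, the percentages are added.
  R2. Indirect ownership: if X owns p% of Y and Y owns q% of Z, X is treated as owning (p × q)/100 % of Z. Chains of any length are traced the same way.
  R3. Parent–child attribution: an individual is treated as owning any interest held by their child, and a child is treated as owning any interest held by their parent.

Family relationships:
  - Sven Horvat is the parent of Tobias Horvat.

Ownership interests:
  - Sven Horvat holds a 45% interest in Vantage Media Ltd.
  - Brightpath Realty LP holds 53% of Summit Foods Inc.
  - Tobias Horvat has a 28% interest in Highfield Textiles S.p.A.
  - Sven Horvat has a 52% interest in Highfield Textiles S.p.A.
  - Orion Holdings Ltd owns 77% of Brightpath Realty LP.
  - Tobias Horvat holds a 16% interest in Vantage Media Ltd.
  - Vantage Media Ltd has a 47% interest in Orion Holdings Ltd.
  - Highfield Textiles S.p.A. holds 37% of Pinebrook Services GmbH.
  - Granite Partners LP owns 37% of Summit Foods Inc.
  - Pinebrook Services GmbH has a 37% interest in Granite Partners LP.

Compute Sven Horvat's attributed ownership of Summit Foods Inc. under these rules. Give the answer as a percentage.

15.752467%

By parent–child attribution (R3), Sven Horvat is treated as also owning Tobias Horvat's interest in Highfield Textiles S.p.A, giving 52% + 28% = 80%.
By parent–child attribution (R3), Sven Horvat is treated as also owning Tobias Horvat's interest in Vantage Media Ltd, giving 45% + 16% = 61%.
Chain via Highfield Textiles S.p.A. → Pinebrook Services GmbH → Granite Partners LP (R2): 80% × 37% × 37% × 37% = 4.05224% of Summit Foods Inc.
Chain via Vantage Media Ltd → Orion Holdings Ltd → Brightpath Realty LP (R2): 61% × 47% × 77% × 53% = 11.700227% of Summit Foods Inc.
Aggregating (R1): 4.05224% + 11.700227% = 15.752467%.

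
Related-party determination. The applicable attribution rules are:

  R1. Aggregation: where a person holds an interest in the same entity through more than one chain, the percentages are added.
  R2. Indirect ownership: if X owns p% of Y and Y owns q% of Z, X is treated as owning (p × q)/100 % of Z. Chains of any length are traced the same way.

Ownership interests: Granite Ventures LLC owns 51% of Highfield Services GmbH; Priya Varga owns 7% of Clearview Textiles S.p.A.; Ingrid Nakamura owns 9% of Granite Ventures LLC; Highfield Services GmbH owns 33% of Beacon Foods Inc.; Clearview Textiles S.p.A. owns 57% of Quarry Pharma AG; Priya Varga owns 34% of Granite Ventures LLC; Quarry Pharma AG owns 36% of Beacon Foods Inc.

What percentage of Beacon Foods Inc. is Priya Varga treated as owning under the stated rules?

7.1586%

Chain via Granite Ventures LLC → Highfield Services GmbH (R2): 34% × 51% × 33% = 5.7222% of Beacon Foods Inc.
Chain via Clearview Textiles S.p.A. → Quarry Pharma AG (R2): 7% × 57% × 36% = 1.4364% of Beacon Foods Inc.
Aggregating (R1): 5.7222% + 1.4364% = 7.1586%.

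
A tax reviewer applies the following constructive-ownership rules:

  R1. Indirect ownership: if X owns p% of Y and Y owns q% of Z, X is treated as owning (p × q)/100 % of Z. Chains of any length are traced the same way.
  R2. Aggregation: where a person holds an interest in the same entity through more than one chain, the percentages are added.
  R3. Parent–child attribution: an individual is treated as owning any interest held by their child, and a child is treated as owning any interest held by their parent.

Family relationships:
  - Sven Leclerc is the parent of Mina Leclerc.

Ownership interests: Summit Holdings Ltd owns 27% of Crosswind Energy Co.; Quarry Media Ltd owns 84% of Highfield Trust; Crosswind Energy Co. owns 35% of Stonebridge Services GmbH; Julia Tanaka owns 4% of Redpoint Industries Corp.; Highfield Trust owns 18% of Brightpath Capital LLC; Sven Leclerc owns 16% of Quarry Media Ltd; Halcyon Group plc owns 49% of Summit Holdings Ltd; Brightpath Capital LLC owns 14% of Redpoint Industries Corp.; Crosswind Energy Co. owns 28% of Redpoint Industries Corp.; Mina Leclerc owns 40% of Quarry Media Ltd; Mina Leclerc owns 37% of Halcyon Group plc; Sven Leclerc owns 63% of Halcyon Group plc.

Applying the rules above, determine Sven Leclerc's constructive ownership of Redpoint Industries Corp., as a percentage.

By parent–child attribution (R3), Sven Leclerc is treated as also owning Mina Leclerc's interest in Quarry Media Ltd, giving 16% + 40% = 56%.
By parent–child attribution (R3), Sven Leclerc is treated as also owning Mina Leclerc's interest in Halcyon Group plc, giving 63% + 37% = 100%.
Chain via Quarry Media Ltd → Highfield Trust → Brightpath Capital LLC (R1): 56% × 84% × 18% × 14% = 1.185408% of Redpoint Industries Corp.
Chain via Halcyon Group plc → Summit Holdings Ltd → Crosswind Energy Co. (R1): 100% × 49% × 27% × 28% = 3.7044% of Redpoint Industries Corp.
Aggregating (R2): 1.185408% + 3.7044% = 4.889808%.

4.889808%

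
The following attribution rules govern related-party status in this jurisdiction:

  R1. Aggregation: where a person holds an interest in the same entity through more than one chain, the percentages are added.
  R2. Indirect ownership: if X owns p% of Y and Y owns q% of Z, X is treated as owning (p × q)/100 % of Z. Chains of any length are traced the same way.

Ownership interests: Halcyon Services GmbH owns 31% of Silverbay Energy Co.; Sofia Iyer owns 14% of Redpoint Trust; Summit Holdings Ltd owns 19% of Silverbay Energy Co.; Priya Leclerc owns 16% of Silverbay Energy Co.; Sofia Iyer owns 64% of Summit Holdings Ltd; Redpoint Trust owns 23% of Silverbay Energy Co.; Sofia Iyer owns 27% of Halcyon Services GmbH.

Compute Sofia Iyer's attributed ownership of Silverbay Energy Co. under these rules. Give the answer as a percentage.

Chain via Halcyon Services GmbH (R2): 27% × 31% = 8.37% of Silverbay Energy Co.
Chain via Redpoint Trust (R2): 14% × 23% = 3.22% of Silverbay Energy Co.
Chain via Summit Holdings Ltd (R2): 64% × 19% = 12.16% of Silverbay Energy Co.
Aggregating (R1): 8.37% + 3.22% + 12.16% = 23.75%.

23.75%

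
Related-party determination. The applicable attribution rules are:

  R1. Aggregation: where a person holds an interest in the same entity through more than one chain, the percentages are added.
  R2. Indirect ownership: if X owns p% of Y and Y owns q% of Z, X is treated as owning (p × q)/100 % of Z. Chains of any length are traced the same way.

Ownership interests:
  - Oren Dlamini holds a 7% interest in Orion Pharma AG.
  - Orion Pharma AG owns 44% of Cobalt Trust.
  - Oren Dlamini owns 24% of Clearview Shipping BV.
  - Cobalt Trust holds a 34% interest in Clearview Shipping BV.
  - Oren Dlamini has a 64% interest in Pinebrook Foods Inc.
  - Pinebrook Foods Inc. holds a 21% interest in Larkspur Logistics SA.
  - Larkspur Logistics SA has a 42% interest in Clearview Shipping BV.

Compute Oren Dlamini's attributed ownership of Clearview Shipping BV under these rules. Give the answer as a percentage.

Chain via Orion Pharma AG → Cobalt Trust (R2): 7% × 44% × 34% = 1.0472% of Clearview Shipping BV.
Chain via Pinebrook Foods Inc. → Larkspur Logistics SA (R2): 64% × 21% × 42% = 5.6448% of Clearview Shipping BV.
Direct interest in Clearview Shipping BV: 24%.
Aggregating (R1): 1.0472% + 5.6448% + 24% = 30.692%.

30.692%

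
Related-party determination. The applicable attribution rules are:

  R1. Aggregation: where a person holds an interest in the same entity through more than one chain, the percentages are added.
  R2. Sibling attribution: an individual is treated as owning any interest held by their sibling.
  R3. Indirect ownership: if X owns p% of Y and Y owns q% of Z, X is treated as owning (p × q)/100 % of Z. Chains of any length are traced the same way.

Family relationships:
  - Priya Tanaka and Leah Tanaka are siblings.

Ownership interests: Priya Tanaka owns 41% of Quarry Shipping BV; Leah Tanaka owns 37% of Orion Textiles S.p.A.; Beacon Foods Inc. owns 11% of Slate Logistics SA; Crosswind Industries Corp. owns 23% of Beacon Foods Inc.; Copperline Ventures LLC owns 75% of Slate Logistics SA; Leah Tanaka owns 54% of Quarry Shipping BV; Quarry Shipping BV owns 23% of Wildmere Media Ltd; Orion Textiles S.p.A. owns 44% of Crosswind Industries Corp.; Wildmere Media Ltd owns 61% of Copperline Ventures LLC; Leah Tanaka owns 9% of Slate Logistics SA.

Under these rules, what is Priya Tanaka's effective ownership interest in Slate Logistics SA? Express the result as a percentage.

By sibling attribution (R2), Priya Tanaka is treated as also owning Leah Tanaka's interest in Quarry Shipping BV, giving 41% + 54% = 95%.
By sibling attribution (R2), Priya Tanaka is treated as owning Leah Tanaka's 37% interest in Orion Textiles S.p.A.
By sibling attribution (R2), Priya Tanaka is treated as owning Leah Tanaka's 9% interest in Slate Logistics SA.
Chain via Quarry Shipping BV → Wildmere Media Ltd → Copperline Ventures LLC (R3): 95% × 23% × 61% × 75% = 9.996375% of Slate Logistics SA.
Chain via Orion Textiles S.p.A. → Crosswind Industries Corp. → Beacon Foods Inc. (R3): 37% × 44% × 23% × 11% = 0.411884% of Slate Logistics SA.
Direct interest in Slate Logistics SA: 9%.
Aggregating (R1): 9.996375% + 0.411884% + 9% = 19.408259%.

19.408259%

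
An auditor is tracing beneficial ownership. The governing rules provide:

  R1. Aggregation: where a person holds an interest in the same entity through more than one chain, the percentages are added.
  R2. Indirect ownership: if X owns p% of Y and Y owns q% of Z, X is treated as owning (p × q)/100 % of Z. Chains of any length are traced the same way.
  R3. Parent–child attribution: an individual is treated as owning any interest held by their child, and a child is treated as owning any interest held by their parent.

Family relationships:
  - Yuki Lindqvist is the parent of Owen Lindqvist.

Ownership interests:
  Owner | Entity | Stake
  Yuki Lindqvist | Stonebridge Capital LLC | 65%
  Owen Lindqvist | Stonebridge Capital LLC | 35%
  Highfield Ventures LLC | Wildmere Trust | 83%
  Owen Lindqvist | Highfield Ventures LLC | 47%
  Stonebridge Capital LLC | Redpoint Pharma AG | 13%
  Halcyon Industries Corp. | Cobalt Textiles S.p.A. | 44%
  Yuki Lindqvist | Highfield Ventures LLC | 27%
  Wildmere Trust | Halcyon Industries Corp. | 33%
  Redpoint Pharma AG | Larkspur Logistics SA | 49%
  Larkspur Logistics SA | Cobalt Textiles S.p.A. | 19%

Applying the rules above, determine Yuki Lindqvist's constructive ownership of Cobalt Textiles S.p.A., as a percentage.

10.128484%

By parent–child attribution (R3), Yuki Lindqvist is treated as also owning Owen Lindqvist's interest in Highfield Ventures LLC, giving 27% + 47% = 74%.
By parent–child attribution (R3), Yuki Lindqvist is treated as also owning Owen Lindqvist's interest in Stonebridge Capital LLC, giving 65% + 35% = 100%.
Chain via Highfield Ventures LLC → Wildmere Trust → Halcyon Industries Corp. (R2): 74% × 83% × 33% × 44% = 8.918184% of Cobalt Textiles S.p.A.
Chain via Stonebridge Capital LLC → Redpoint Pharma AG → Larkspur Logistics SA (R2): 100% × 13% × 49% × 19% = 1.2103% of Cobalt Textiles S.p.A.
Aggregating (R1): 8.918184% + 1.2103% = 10.128484%.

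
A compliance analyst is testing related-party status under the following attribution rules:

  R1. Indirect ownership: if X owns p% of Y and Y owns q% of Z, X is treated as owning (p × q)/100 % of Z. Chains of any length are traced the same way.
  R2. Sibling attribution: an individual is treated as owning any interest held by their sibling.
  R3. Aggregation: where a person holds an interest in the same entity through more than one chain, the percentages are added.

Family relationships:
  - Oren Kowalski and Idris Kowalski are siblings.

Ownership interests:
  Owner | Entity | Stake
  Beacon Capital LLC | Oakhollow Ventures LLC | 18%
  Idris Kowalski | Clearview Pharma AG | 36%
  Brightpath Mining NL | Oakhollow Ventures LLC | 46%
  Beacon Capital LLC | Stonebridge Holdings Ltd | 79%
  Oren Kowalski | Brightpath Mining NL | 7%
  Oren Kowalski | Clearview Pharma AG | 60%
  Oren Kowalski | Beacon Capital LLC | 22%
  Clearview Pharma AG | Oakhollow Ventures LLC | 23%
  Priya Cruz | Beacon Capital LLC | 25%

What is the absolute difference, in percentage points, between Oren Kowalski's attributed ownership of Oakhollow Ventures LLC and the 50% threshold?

By sibling attribution (R2), Oren Kowalski is treated as also owning Idris Kowalski's interest in Clearview Pharma AG, giving 60% + 36% = 96%.
Chain via Clearview Pharma AG (R1): 96% × 23% = 22.08% of Oakhollow Ventures LLC.
Chain via Brightpath Mining NL (R1): 7% × 46% = 3.22% of Oakhollow Ventures LLC.
Chain via Beacon Capital LLC (R1): 22% × 18% = 3.96% of Oakhollow Ventures LLC.
Aggregating (R3): 22.08% + 3.22% + 3.96% = 29.26%.
29.26% falls short of the 50% threshold by 20.74 percentage points.

20.74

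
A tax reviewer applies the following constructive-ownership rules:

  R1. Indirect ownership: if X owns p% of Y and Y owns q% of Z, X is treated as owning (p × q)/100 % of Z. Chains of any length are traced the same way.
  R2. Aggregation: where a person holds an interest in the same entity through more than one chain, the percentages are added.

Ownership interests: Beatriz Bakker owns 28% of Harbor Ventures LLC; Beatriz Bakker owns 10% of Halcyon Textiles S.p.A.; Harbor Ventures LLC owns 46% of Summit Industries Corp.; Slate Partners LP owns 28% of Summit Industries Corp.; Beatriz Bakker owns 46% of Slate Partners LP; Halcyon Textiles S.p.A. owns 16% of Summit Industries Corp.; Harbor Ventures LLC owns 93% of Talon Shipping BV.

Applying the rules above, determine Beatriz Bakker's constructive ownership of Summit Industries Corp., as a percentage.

27.36%

Chain via Halcyon Textiles S.p.A. (R1): 10% × 16% = 1.6% of Summit Industries Corp.
Chain via Harbor Ventures LLC (R1): 28% × 46% = 12.88% of Summit Industries Corp.
Chain via Slate Partners LP (R1): 46% × 28% = 12.88% of Summit Industries Corp.
Aggregating (R2): 1.6% + 12.88% + 12.88% = 27.36%.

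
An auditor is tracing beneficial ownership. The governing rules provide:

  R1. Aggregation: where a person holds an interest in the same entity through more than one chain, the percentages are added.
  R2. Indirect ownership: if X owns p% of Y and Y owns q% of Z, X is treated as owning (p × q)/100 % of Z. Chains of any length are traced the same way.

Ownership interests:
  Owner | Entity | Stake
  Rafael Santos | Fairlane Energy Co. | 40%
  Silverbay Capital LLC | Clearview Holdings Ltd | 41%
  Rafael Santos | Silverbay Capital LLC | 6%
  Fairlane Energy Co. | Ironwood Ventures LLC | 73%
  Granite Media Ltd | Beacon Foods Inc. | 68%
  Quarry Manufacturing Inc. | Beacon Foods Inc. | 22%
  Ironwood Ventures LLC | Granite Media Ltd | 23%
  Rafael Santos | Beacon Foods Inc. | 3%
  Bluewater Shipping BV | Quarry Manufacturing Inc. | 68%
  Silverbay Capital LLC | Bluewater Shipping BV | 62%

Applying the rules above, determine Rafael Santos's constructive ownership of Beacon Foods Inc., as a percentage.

8.123392%

Chain via Fairlane Energy Co. → Ironwood Ventures LLC → Granite Media Ltd (R2): 40% × 73% × 23% × 68% = 4.56688% of Beacon Foods Inc.
Chain via Silverbay Capital LLC → Bluewater Shipping BV → Quarry Manufacturing Inc. (R2): 6% × 62% × 68% × 22% = 0.556512% of Beacon Foods Inc.
Direct interest in Beacon Foods Inc: 3%.
Aggregating (R1): 4.56688% + 0.556512% + 3% = 8.123392%.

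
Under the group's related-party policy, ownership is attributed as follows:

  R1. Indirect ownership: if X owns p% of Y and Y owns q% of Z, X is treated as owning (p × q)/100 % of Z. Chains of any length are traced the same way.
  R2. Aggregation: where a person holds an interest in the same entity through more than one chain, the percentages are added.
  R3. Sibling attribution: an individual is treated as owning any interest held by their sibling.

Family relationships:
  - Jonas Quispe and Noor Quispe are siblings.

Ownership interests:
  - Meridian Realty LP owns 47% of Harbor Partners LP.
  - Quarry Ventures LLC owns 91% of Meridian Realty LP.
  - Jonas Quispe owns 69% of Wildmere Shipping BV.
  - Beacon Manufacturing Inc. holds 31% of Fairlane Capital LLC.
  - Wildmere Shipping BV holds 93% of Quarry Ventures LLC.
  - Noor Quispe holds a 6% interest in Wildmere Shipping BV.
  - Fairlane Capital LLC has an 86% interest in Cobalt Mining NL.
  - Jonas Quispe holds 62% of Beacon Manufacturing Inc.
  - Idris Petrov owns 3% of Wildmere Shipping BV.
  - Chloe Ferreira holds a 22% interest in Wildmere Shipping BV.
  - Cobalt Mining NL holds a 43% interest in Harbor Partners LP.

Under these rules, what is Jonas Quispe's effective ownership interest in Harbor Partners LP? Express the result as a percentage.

By sibling attribution (R3), Jonas Quispe is treated as also owning Noor Quispe's interest in Wildmere Shipping BV, giving 69% + 6% = 75%.
Chain via Wildmere Shipping BV → Quarry Ventures LLC → Meridian Realty LP (R1): 75% × 93% × 91% × 47% = 29.832075% of Harbor Partners LP.
Chain via Beacon Manufacturing Inc. → Fairlane Capital LLC → Cobalt Mining NL (R1): 62% × 31% × 86% × 43% = 7.107556% of Harbor Partners LP.
Aggregating (R2): 29.832075% + 7.107556% = 36.939631%.

36.939631%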